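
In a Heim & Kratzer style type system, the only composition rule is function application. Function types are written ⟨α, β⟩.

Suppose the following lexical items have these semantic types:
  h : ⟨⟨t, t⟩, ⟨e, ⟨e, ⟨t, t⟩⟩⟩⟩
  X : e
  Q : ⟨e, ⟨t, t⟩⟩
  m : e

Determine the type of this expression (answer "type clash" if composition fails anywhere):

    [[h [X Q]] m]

⟨e, ⟨t, t⟩⟩

[X Q]: functor Q : ⟨e, ⟨t, t⟩⟩, argument X : e; result ⟨t, t⟩.
[h [X Q]]: functor h : ⟨⟨t, t⟩, ⟨e, ⟨e, ⟨t, t⟩⟩⟩⟩, argument [X Q] : ⟨t, t⟩; result ⟨e, ⟨e, ⟨t, t⟩⟩⟩.
[[h [X Q]] m]: functor [h [X Q]] : ⟨e, ⟨e, ⟨t, t⟩⟩⟩, argument m : e; result ⟨e, ⟨t, t⟩⟩.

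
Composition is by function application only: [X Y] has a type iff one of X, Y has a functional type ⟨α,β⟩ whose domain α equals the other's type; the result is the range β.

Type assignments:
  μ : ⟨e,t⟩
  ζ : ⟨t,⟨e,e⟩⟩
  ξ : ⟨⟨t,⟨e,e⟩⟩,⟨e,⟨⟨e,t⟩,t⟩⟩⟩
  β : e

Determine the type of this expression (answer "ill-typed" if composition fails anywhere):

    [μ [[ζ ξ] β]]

t

At [ζ ξ], ξ : ⟨⟨t,⟨e,e⟩⟩,⟨e,⟨⟨e,t⟩,t⟩⟩⟩ takes ζ : ⟨t,⟨e,e⟩⟩, giving ⟨e,⟨⟨e,t⟩,t⟩⟩.
At [[ζ ξ] β], [ζ ξ] : ⟨e,⟨⟨e,t⟩,t⟩⟩ takes β : e, giving ⟨⟨e,t⟩,t⟩.
At [μ [[ζ ξ] β]], [[ζ ξ] β] : ⟨⟨e,t⟩,t⟩ takes μ : ⟨e,t⟩, giving t.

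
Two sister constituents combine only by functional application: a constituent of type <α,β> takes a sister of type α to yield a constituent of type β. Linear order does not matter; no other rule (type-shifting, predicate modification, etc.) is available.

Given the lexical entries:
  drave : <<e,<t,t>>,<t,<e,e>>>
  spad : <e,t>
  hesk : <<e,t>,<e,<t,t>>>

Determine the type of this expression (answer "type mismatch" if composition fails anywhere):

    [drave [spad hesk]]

[spad hesk]: <<e,t>,<e,<t,t>>> applied to <e,t> yields <e,<t,t>>.
[drave [spad hesk]]: <<e,<t,t>>,<t,<e,e>>> applied to <e,<t,t>> yields <t,<e,e>>.

<t,<e,e>>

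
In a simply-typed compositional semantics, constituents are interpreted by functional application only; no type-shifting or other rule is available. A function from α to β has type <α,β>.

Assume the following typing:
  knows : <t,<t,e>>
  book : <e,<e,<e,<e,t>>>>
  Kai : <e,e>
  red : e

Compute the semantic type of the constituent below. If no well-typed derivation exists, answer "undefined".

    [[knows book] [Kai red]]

undefined

[knows book]: <t,<t,e>> with <e,<e,<e,<e,t>>>> — neither is a function whose domain matches the other; composition fails here.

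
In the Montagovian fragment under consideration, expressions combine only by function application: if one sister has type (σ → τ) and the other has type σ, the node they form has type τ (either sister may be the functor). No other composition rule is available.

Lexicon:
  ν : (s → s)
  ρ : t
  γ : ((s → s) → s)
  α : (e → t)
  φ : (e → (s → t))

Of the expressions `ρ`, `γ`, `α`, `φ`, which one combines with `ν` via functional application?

γ

ρ : t — neither side's domain matches the other.
γ — combines: γ : ((s → s) → s) takes ν : (s → s) as argument, giving s.
α : (e → t) — neither side's domain matches the other.
φ : (e → (s → t)) — neither side's domain matches the other.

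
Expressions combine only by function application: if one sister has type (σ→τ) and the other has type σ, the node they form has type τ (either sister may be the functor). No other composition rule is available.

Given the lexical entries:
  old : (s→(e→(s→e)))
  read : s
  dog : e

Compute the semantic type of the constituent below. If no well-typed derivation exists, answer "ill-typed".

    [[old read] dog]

[old read] — old of type (s→(e→(s→e))) combines with read of type s: type (e→(s→e)).
[[old read] dog] — [old read] of type (e→(s→e)) combines with dog of type e: type (s→e).

(s→e)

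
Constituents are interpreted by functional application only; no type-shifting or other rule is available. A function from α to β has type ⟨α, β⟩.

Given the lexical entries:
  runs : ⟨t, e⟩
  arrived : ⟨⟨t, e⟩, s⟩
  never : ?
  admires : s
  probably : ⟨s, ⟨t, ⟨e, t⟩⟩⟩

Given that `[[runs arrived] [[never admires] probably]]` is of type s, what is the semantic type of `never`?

⟨s, ⟨⟨s, ⟨t, ⟨e, t⟩⟩⟩, ⟨s, s⟩⟩⟩

[[runs arrived] [[never admires] probably]] must have type s. The sister [runs arrived] has type s; that is not a function onto s, so [[never admires] probably] must be the functor, of type ⟨s, s⟩.
[[never admires] probably] must have type ⟨s, s⟩. The sister probably has type ⟨s, ⟨t, ⟨e, t⟩⟩⟩; that is not a function onto ⟨s, s⟩, so [never admires] must be the functor, of type ⟨⟨s, ⟨t, ⟨e, t⟩⟩⟩, ⟨s, s⟩⟩.
[never admires] must have type ⟨⟨s, ⟨t, ⟨e, t⟩⟩⟩, ⟨s, s⟩⟩. The sister admires has type s; that is not a function onto ⟨⟨s, ⟨t, ⟨e, t⟩⟩⟩, ⟨s, s⟩⟩, so never must be the functor, of type ⟨s, ⟨⟨s, ⟨t, ⟨e, t⟩⟩⟩, ⟨s, s⟩⟩⟩.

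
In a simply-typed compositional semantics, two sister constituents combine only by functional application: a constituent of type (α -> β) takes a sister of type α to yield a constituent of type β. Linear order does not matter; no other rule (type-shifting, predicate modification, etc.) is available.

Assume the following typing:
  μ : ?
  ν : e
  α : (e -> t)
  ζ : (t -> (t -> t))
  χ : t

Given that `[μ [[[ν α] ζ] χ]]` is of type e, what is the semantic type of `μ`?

At [μ [[[ν α] ζ] χ]] (required: e): [[[ν α] ζ] χ] is t, which is not a function with range e; hence μ is the functor — type (t -> e).

(t -> e)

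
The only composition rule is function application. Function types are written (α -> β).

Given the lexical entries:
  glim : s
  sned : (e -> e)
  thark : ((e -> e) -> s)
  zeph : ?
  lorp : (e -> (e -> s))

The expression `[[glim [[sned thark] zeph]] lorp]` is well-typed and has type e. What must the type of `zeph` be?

[[glim [[sned thark] zeph]] lorp] must have type e. The sister lorp has type (e -> (e -> s)); that is not a function onto e, so [glim [[sned thark] zeph]] must be the functor, of type ((e -> (e -> s)) -> e).
[glim [[sned thark] zeph]] must have type ((e -> (e -> s)) -> e). The sister glim has type s; that is not a function onto ((e -> (e -> s)) -> e), so [[sned thark] zeph] must be the functor, of type (s -> ((e -> (e -> s)) -> e)).
[[sned thark] zeph] must have type (s -> ((e -> (e -> s)) -> e)). The sister [sned thark] has type s; that is not a function onto (s -> ((e -> (e -> s)) -> e)), so zeph must be the functor, of type (s -> (s -> ((e -> (e -> s)) -> e))).

(s -> (s -> ((e -> (e -> s)) -> e)))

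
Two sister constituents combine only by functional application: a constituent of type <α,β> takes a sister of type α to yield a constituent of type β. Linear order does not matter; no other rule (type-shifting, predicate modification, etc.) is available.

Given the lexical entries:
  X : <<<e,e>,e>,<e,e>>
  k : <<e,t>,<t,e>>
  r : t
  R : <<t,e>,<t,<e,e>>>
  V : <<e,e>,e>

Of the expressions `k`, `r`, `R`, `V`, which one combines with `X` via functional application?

k : <<e,t>,<t,e>> — neither side's domain matches the other.
r : t — neither side's domain matches the other.
R : <<t,e>,<t,<e,e>>> — neither side's domain matches the other.
V — combines: X : <<<e,e>,e>,<e,e>> takes V : <<e,e>,e> as argument, giving <e,e>.

V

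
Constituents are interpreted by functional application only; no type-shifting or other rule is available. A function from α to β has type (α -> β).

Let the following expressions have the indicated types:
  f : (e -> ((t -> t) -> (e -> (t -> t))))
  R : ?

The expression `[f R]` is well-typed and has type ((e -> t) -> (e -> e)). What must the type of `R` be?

((e -> ((t -> t) -> (e -> (t -> t)))) -> ((e -> t) -> (e -> e)))

[f R] must have type ((e -> t) -> (e -> e)). The sister f has type (e -> ((t -> t) -> (e -> (t -> t)))); that is not a function onto ((e -> t) -> (e -> e)), so R must be the functor, of type ((e -> ((t -> t) -> (e -> (t -> t)))) -> ((e -> t) -> (e -> e))).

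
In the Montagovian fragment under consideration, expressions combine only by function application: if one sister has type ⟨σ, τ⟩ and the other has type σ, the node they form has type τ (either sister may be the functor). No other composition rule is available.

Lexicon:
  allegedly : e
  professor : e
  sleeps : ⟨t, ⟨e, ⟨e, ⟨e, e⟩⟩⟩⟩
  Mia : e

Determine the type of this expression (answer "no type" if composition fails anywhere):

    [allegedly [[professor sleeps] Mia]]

no type

[professor sleeps]: e with ⟨t, ⟨e, ⟨e, ⟨e, e⟩⟩⟩⟩ — neither is a function whose domain matches the other; composition fails here.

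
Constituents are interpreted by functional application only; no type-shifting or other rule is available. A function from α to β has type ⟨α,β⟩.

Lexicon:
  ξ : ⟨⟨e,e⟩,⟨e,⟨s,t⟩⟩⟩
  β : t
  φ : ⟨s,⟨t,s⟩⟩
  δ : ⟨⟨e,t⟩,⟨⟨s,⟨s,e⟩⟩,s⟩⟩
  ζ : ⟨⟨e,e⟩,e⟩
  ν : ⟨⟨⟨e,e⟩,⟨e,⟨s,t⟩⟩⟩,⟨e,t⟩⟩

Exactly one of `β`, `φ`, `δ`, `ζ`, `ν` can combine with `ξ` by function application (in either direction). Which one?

β : t — no; ξ wants ⟨e,e⟩, and β wants nothing (atomic).
φ : ⟨s,⟨t,s⟩⟩ — no; ξ wants ⟨e,e⟩, and φ wants s.
δ : ⟨⟨e,t⟩,⟨⟨s,⟨s,e⟩⟩,s⟩⟩ — no; ξ wants ⟨e,e⟩, and δ wants ⟨e,t⟩.
ζ : ⟨⟨e,e⟩,e⟩ — no; ξ wants ⟨e,e⟩, and ζ wants ⟨e,e⟩.
ν — combines: ν : ⟨⟨⟨e,e⟩,⟨e,⟨s,t⟩⟩⟩,⟨e,t⟩⟩ takes ξ : ⟨⟨e,e⟩,⟨e,⟨s,t⟩⟩⟩ as argument, giving ⟨e,t⟩.

ν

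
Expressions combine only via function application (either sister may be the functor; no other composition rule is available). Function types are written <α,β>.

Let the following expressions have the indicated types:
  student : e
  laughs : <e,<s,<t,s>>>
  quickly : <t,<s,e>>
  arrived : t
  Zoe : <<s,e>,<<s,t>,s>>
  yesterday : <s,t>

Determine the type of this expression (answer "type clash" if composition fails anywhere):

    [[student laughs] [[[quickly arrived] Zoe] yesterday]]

[student laughs] — laughs of type <e,<s,<t,s>>> combines with student of type e: type <s,<t,s>>.
[quickly arrived] — quickly of type <t,<s,e>> combines with arrived of type t: type <s,e>.
[[quickly arrived] Zoe] — Zoe of type <<s,e>,<<s,t>,s>> combines with [quickly arrived] of type <s,e>: type <<s,t>,s>.
[[[quickly arrived] Zoe] yesterday] — [[quickly arrived] Zoe] of type <<s,t>,s> combines with yesterday of type <s,t>: type s.
[[student laughs] [[[quickly arrived] Zoe] yesterday]] — [student laughs] of type <s,<t,s>> combines with [[[quickly arrived] Zoe] yesterday] of type s: type <t,s>.

<t,s>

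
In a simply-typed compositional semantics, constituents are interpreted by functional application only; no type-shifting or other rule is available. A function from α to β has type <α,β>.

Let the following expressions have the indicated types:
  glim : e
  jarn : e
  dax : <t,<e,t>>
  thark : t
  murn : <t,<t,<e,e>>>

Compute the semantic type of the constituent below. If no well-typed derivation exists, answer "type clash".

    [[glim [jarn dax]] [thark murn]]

[jarn dax]: e with <t,<e,t>> — neither is a function whose domain matches the other; composition fails here.

type clash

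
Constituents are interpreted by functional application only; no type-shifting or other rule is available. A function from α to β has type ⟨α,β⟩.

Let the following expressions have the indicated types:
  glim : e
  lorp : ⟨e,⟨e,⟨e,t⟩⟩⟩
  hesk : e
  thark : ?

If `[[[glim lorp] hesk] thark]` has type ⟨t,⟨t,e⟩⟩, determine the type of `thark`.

[[[glim lorp] hesk] thark] must have type ⟨t,⟨t,e⟩⟩. The sister [[glim lorp] hesk] has type ⟨e,t⟩; that is not a function onto ⟨t,⟨t,e⟩⟩, so thark must be the functor, of type ⟨⟨e,t⟩,⟨t,⟨t,e⟩⟩⟩.

⟨⟨e,t⟩,⟨t,⟨t,e⟩⟩⟩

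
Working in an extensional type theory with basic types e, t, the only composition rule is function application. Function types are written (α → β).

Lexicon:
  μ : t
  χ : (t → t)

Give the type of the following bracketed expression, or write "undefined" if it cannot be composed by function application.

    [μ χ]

[μ χ] — χ of type (t → t) combines with μ of type t: type t.

t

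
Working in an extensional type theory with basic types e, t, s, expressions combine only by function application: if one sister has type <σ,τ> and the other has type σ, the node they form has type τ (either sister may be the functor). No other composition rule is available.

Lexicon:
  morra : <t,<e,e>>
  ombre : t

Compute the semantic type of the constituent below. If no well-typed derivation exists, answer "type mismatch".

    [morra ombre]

<e,e>

[morra ombre]: functor morra : <t,<e,e>>, argument ombre : t; result <e,e>.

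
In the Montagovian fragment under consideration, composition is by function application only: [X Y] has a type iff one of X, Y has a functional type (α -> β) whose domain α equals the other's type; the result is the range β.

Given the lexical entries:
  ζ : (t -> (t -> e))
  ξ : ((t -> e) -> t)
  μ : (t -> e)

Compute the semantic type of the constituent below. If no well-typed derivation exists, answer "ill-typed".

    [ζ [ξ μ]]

(t -> e)

At [ξ μ], ξ : ((t -> e) -> t) takes μ : (t -> e), giving t.
At [ζ [ξ μ]], ζ : (t -> (t -> e)) takes [ξ μ] : t, giving (t -> e).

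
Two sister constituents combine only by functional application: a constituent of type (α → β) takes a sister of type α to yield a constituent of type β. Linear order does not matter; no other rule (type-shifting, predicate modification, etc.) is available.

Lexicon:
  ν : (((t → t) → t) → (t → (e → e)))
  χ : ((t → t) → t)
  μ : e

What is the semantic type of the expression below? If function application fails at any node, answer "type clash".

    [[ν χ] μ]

[ν χ] — ν of type (((t → t) → t) → (t → (e → e))) combines with χ of type ((t → t) → t): type (t → (e → e)).
[[ν χ] μ]: (t → (e → e)) and e cannot combine by function application — type clash.

type clash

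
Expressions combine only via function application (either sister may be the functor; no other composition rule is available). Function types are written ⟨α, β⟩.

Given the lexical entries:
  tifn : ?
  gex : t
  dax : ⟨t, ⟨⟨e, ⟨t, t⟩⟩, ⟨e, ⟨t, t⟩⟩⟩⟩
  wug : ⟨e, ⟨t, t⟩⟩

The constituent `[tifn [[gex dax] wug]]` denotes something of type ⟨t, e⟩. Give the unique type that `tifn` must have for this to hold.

For [tifn [[gex dax] wug]] to have type ⟨t, e⟩ with [[gex dax] wug] of type ⟨e, ⟨t, t⟩⟩, tifn must be the function: tifn : ⟨⟨e, ⟨t, t⟩⟩, ⟨t, e⟩⟩.

⟨⟨e, ⟨t, t⟩⟩, ⟨t, e⟩⟩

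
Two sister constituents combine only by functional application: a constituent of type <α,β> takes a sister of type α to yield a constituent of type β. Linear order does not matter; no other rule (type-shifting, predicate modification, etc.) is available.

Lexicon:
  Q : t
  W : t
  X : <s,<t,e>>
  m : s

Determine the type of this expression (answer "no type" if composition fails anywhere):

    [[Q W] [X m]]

[Q W]: t and t cannot combine by function application — type clash.

no type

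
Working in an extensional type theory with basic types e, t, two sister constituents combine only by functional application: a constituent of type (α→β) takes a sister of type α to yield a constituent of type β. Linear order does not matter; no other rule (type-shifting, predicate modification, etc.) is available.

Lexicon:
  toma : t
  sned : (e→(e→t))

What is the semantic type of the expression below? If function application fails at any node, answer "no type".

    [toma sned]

no type

[toma sned]: t with (e→(e→t)) — neither is a function whose domain matches the other; composition fails here.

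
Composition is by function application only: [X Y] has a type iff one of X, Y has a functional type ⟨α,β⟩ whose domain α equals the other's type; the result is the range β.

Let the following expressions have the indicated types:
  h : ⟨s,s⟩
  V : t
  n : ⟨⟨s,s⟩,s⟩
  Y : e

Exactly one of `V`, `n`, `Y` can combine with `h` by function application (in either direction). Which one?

n

V : t — no; h wants s, and V wants nothing (atomic).
n — combines: n : ⟨⟨s,s⟩,s⟩ takes h : ⟨s,s⟩ as argument, giving s.
Y : e — no; h wants s, and Y wants nothing (atomic).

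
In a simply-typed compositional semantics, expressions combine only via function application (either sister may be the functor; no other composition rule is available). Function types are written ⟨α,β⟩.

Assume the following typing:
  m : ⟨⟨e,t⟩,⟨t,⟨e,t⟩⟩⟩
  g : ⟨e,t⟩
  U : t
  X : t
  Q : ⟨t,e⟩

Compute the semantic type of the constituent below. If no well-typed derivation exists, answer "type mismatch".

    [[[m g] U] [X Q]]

t

At [m g], m : ⟨⟨e,t⟩,⟨t,⟨e,t⟩⟩⟩ takes g : ⟨e,t⟩, giving ⟨t,⟨e,t⟩⟩.
At [[m g] U], [m g] : ⟨t,⟨e,t⟩⟩ takes U : t, giving ⟨e,t⟩.
At [X Q], Q : ⟨t,e⟩ takes X : t, giving e.
At [[[m g] U] [X Q]], [[m g] U] : ⟨e,t⟩ takes [X Q] : e, giving t.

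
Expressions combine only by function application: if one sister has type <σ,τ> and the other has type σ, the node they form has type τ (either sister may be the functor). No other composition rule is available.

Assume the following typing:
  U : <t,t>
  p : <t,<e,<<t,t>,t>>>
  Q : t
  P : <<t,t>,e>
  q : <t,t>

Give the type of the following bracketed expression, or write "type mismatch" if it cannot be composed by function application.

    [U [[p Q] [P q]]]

t

At [p Q], p : <t,<e,<<t,t>,t>>> takes Q : t, giving <e,<<t,t>,t>>.
At [P q], P : <<t,t>,e> takes q : <t,t>, giving e.
At [[p Q] [P q]], [p Q] : <e,<<t,t>,t>> takes [P q] : e, giving <<t,t>,t>.
At [U [[p Q] [P q]]], [[p Q] [P q]] : <<t,t>,t> takes U : <t,t>, giving t.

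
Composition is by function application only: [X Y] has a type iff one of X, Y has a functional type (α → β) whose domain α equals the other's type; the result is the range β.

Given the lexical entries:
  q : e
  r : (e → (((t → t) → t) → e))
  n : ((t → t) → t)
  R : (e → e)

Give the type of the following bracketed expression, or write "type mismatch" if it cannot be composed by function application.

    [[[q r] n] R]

e

[q r]: (e → (((t → t) → t) → e)) applied to e yields (((t → t) → t) → e).
[[q r] n]: (((t → t) → t) → e) applied to ((t → t) → t) yields e.
[[[q r] n] R]: (e → e) applied to e yields e.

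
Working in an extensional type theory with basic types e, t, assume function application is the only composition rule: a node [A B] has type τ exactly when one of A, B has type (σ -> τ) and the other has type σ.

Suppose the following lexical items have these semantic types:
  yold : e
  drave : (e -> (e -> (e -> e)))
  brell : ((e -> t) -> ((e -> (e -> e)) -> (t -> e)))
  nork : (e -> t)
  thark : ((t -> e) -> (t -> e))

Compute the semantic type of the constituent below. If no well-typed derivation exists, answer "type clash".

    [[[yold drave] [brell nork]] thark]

(t -> e)

At [yold drave], drave : (e -> (e -> (e -> e))) takes yold : e, giving (e -> (e -> e)).
At [brell nork], brell : ((e -> t) -> ((e -> (e -> e)) -> (t -> e))) takes nork : (e -> t), giving ((e -> (e -> e)) -> (t -> e)).
At [[yold drave] [brell nork]], [brell nork] : ((e -> (e -> e)) -> (t -> e)) takes [yold drave] : (e -> (e -> e)), giving (t -> e).
At [[[yold drave] [brell nork]] thark], thark : ((t -> e) -> (t -> e)) takes [[yold drave] [brell nork]] : (t -> e), giving (t -> e).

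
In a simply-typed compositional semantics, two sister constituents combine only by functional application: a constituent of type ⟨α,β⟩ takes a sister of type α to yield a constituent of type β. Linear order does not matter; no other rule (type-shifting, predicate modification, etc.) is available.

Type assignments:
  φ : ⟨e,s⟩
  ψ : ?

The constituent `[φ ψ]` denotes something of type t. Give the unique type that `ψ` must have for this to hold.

For [φ ψ] to have type t with φ of type ⟨e,s⟩, ψ must be the function: ψ : ⟨⟨e,s⟩,t⟩.

⟨⟨e,s⟩,t⟩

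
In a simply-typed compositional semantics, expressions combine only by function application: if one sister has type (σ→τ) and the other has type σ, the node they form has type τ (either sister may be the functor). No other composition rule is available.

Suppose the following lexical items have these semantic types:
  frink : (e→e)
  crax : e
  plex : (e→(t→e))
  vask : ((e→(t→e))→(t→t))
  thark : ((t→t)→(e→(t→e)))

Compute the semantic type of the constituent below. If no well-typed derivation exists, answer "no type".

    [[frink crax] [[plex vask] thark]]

(t→e)

[frink crax]: functor frink : (e→e), argument crax : e; result e.
[plex vask]: functor vask : ((e→(t→e))→(t→t)), argument plex : (e→(t→e)); result (t→t).
[[plex vask] thark]: functor thark : ((t→t)→(e→(t→e))), argument [plex vask] : (t→t); result (e→(t→e)).
[[frink crax] [[plex vask] thark]]: functor [[plex vask] thark] : (e→(t→e)), argument [frink crax] : e; result (t→e).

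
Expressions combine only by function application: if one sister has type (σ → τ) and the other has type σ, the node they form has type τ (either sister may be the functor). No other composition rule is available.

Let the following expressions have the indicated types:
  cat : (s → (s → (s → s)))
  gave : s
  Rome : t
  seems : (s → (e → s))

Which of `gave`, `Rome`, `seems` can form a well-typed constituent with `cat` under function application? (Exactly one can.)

gave

gave — combines: cat : (s → (s → (s → s))) takes gave : s as argument, giving (s → (s → s)).
Rome : t — cat needs s; Rome needs nothing (atomic); neither fits.
seems : (s → (e → s)) — cat needs s; seems needs s; neither fits.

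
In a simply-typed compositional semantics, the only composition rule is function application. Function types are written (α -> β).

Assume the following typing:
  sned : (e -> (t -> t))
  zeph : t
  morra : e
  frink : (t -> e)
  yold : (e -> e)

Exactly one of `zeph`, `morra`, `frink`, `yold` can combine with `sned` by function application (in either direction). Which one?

morra

zeph : t — does not combine with sned.
morra — combines: sned : (e -> (t -> t)) takes morra : e as argument, giving (t -> t).
frink : (t -> e) — does not combine with sned.
yold : (e -> e) — does not combine with sned.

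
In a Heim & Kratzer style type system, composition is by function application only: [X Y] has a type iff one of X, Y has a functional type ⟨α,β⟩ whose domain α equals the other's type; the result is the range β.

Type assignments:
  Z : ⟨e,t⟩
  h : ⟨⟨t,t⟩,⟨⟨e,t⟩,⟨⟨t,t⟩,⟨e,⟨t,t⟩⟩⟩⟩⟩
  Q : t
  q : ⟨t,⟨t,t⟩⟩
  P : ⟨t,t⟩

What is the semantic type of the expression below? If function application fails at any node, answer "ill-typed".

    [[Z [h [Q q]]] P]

⟨e,⟨t,t⟩⟩

[Q q]: ⟨t,⟨t,t⟩⟩ applied to t yields ⟨t,t⟩.
[h [Q q]]: ⟨⟨t,t⟩,⟨⟨e,t⟩,⟨⟨t,t⟩,⟨e,⟨t,t⟩⟩⟩⟩⟩ applied to ⟨t,t⟩ yields ⟨⟨e,t⟩,⟨⟨t,t⟩,⟨e,⟨t,t⟩⟩⟩⟩.
[Z [h [Q q]]]: ⟨⟨e,t⟩,⟨⟨t,t⟩,⟨e,⟨t,t⟩⟩⟩⟩ applied to ⟨e,t⟩ yields ⟨⟨t,t⟩,⟨e,⟨t,t⟩⟩⟩.
[[Z [h [Q q]]] P]: ⟨⟨t,t⟩,⟨e,⟨t,t⟩⟩⟩ applied to ⟨t,t⟩ yields ⟨e,⟨t,t⟩⟩.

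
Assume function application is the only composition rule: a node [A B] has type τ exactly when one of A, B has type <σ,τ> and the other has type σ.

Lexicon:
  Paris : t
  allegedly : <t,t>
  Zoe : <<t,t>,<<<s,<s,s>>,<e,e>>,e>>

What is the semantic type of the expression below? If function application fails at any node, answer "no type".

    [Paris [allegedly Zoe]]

[allegedly Zoe]: <<t,t>,<<<s,<s,s>>,<e,e>>,e>> applied to <t,t> yields <<<s,<s,s>>,<e,e>>,e>.
At [Paris [allegedly Zoe]]: neither t nor <<<s,<s,s>>,<e,e>>,e> can take the other as argument; the node is ill-typed.

no type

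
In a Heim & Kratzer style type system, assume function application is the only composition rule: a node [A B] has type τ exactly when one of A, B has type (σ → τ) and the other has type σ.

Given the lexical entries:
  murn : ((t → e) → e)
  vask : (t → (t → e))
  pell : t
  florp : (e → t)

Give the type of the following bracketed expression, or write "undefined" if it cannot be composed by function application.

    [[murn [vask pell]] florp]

t

[vask pell] — vask of type (t → (t → e)) combines with pell of type t: type (t → e).
[murn [vask pell]] — murn of type ((t → e) → e) combines with [vask pell] of type (t → e): type e.
[[murn [vask pell]] florp] — florp of type (e → t) combines with [murn [vask pell]] of type e: type t.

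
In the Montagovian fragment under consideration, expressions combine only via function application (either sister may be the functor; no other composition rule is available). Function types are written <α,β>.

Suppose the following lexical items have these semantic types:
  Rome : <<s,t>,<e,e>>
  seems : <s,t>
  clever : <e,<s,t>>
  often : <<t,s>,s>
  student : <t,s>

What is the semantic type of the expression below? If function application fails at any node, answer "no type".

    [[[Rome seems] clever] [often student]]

At [Rome seems], Rome : <<s,t>,<e,e>> takes seems : <s,t>, giving <e,e>.
[[Rome seems] clever]: <e,e> and <e,<s,t>> cannot combine by function application — type clash.

no type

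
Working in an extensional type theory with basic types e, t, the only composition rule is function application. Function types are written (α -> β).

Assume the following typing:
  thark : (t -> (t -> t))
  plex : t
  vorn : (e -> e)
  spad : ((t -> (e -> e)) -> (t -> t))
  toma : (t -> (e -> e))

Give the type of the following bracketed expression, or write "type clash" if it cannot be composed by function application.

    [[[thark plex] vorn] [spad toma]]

type clash

At [thark plex], thark : (t -> (t -> t)) takes plex : t, giving (t -> t).
[[thark plex] vorn]: (t -> t) and (e -> e) cannot combine by function application — type clash.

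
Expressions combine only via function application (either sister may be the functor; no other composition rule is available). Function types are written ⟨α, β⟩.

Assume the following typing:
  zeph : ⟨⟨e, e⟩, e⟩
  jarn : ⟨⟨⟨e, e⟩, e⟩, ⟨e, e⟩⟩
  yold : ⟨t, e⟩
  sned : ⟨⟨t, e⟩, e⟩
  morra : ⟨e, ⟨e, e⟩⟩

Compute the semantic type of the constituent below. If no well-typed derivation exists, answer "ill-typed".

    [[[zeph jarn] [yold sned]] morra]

⟨e, e⟩

[zeph jarn]: jarn is ⟨⟨⟨e, e⟩, e⟩, ⟨e, e⟩⟩, zeph is ⟨⟨e, e⟩, e⟩; result ⟨e, e⟩.
[yold sned]: sned is ⟨⟨t, e⟩, e⟩, yold is ⟨t, e⟩; result e.
[[zeph jarn] [yold sned]]: [zeph jarn] is ⟨e, e⟩, [yold sned] is e; result e.
[[[zeph jarn] [yold sned]] morra]: morra is ⟨e, ⟨e, e⟩⟩, [[zeph jarn] [yold sned]] is e; result ⟨e, e⟩.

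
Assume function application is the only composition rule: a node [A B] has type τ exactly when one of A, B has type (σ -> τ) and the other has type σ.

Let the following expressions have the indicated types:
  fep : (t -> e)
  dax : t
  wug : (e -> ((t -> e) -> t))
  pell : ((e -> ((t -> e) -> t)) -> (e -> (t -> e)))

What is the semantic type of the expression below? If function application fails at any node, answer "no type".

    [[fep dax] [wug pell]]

[fep dax]: fep is (t -> e), dax is t; result e.
[wug pell]: pell is ((e -> ((t -> e) -> t)) -> (e -> (t -> e))), wug is (e -> ((t -> e) -> t)); result (e -> (t -> e)).
[[fep dax] [wug pell]]: [wug pell] is (e -> (t -> e)), [fep dax] is e; result (t -> e).

(t -> e)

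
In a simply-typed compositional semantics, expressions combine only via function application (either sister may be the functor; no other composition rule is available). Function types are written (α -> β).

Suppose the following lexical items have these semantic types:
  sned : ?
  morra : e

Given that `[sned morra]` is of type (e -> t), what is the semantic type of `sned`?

At [sned morra] (required: (e -> t)): morra is e, which is not a function with range (e -> t); hence sned is the functor — type (e -> (e -> t)).

(e -> (e -> t))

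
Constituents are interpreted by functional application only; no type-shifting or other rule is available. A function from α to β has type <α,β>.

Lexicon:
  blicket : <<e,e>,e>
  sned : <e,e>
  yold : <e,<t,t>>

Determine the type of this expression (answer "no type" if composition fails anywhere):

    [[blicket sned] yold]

[blicket sned]: functor blicket : <<e,e>,e>, argument sned : <e,e>; result e.
[[blicket sned] yold]: functor yold : <e,<t,t>>, argument [blicket sned] : e; result <t,t>.

<t,t>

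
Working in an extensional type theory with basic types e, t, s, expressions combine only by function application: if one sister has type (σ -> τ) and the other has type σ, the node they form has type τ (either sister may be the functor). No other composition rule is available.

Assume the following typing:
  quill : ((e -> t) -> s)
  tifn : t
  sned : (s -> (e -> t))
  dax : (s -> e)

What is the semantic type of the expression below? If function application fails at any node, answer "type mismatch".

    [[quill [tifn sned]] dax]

At [tifn sned]: neither t nor (s -> (e -> t)) can take the other as argument; the node is ill-typed.

type mismatch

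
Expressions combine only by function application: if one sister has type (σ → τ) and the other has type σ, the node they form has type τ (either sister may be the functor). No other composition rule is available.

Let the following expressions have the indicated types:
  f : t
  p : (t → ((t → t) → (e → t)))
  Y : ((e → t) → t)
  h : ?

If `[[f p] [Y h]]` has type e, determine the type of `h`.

For [[f p] [Y h]] to have type e with [f p] of type ((t → t) → (e → t)), [Y h] must be the function: [Y h] : (((t → t) → (e → t)) → e).
For [Y h] to have type (((t → t) → (e → t)) → e) with Y of type ((e → t) → t), h must be the function: h : (((e → t) → t) → (((t → t) → (e → t)) → e)).

(((e → t) → t) → (((t → t) → (e → t)) → e))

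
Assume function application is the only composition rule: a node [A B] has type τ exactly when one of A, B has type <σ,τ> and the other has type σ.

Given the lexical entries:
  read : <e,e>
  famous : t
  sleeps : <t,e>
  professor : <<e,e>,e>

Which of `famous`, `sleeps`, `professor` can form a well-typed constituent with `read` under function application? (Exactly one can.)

professor

famous : t — no; read wants e, and famous wants nothing (atomic).
sleeps : <t,e> — no; read wants e, and sleeps wants t.
professor — combines: professor : <<e,e>,e> takes read : <e,e> as argument, giving e.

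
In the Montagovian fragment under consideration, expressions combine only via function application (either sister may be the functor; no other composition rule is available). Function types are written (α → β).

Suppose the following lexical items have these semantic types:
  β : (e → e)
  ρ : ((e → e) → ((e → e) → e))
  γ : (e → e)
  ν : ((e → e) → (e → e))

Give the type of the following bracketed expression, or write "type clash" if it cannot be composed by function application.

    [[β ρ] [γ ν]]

[β ρ]: ρ is ((e → e) → ((e → e) → e)), β is (e → e); result ((e → e) → e).
[γ ν]: ν is ((e → e) → (e → e)), γ is (e → e); result (e → e).
[[β ρ] [γ ν]]: [β ρ] is ((e → e) → e), [γ ν] is (e → e); result e.

e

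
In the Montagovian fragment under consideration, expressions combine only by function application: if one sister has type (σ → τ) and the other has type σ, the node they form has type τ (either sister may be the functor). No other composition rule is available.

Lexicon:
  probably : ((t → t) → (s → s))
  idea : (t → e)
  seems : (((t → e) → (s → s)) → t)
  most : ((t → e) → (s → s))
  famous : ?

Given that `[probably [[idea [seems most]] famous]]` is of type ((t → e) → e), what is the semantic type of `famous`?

(e → (((t → t) → (s → s)) → ((t → e) → e)))

[probably [[idea [seems most]] famous]] is required to be ((t → e) → e). probably : ((t → t) → (s → s)) cannot yield ((t → e) → e) as functor, so [[idea [seems most]] famous] : (((t → t) → (s → s)) → ((t → e) → e)).
[[idea [seems most]] famous] is required to be (((t → t) → (s → s)) → ((t → e) → e)). [idea [seems most]] : e cannot yield (((t → t) → (s → s)) → ((t → e) → e)) as functor, so famous : (e → (((t → t) → (s → s)) → ((t → e) → e))).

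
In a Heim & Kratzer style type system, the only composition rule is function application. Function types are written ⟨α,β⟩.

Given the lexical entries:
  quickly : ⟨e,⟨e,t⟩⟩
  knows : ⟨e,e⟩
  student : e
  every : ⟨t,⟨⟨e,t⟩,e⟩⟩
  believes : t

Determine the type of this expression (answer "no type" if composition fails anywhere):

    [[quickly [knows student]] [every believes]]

[knows student] — knows of type ⟨e,e⟩ combines with student of type e: type e.
[quickly [knows student]] — quickly of type ⟨e,⟨e,t⟩⟩ combines with [knows student] of type e: type ⟨e,t⟩.
[every believes] — every of type ⟨t,⟨⟨e,t⟩,e⟩⟩ combines with believes of type t: type ⟨⟨e,t⟩,e⟩.
[[quickly [knows student]] [every believes]] — [every believes] of type ⟨⟨e,t⟩,e⟩ combines with [quickly [knows student]] of type ⟨e,t⟩: type e.

e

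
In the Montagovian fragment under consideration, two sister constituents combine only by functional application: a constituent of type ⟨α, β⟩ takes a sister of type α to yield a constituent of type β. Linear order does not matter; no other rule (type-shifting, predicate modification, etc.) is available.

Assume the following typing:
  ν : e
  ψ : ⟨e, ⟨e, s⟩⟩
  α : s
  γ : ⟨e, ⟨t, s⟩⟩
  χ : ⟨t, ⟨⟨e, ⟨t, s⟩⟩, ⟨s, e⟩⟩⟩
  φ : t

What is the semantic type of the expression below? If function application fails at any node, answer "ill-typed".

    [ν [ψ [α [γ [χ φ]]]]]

[χ φ]: ⟨t, ⟨⟨e, ⟨t, s⟩⟩, ⟨s, e⟩⟩⟩ applied to t yields ⟨⟨e, ⟨t, s⟩⟩, ⟨s, e⟩⟩.
[γ [χ φ]]: ⟨⟨e, ⟨t, s⟩⟩, ⟨s, e⟩⟩ applied to ⟨e, ⟨t, s⟩⟩ yields ⟨s, e⟩.
[α [γ [χ φ]]]: ⟨s, e⟩ applied to s yields e.
[ψ [α [γ [χ φ]]]]: ⟨e, ⟨e, s⟩⟩ applied to e yields ⟨e, s⟩.
[ν [ψ [α [γ [χ φ]]]]]: ⟨e, s⟩ applied to e yields s.

s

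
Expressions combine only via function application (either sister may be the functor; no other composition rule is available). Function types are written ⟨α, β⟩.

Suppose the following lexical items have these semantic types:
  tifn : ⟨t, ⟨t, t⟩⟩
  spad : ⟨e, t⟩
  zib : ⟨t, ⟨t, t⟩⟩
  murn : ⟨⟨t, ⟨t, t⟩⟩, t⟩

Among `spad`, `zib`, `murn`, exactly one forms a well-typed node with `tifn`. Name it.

murn

spad : ⟨e, t⟩ — no; tifn wants t, and spad wants e.
zib : ⟨t, ⟨t, t⟩⟩ — no; tifn wants t, and zib wants t.
murn — combines: murn : ⟨⟨t, ⟨t, t⟩⟩, t⟩ takes tifn : ⟨t, ⟨t, t⟩⟩ as argument, giving t.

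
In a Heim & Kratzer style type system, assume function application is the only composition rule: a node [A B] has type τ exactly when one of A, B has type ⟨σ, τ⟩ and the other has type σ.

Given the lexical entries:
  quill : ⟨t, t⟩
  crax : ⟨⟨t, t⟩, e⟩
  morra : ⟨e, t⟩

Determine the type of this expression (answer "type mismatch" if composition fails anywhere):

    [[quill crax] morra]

t

[quill crax]: ⟨⟨t, t⟩, e⟩ applied to ⟨t, t⟩ yields e.
[[quill crax] morra]: ⟨e, t⟩ applied to e yields t.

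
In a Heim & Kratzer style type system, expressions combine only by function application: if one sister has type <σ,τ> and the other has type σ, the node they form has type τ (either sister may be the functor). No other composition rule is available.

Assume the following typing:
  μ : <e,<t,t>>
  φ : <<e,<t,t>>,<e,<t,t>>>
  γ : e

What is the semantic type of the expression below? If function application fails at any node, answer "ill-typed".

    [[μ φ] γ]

<t,t>

[μ φ]: functor φ : <<e,<t,t>>,<e,<t,t>>>, argument μ : <e,<t,t>>; result <e,<t,t>>.
[[μ φ] γ]: functor [μ φ] : <e,<t,t>>, argument γ : e; result <t,t>.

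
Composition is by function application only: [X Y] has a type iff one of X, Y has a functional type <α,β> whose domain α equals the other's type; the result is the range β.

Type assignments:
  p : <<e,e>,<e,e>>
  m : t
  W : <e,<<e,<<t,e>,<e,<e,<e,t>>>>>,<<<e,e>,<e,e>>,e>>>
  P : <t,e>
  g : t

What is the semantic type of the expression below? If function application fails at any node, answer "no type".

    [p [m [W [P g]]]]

no type

[P g] — P of type <t,e> combines with g of type t: type e.
[W [P g]] — W of type <e,<<e,<<t,e>,<e,<e,<e,t>>>>>,<<<e,e>,<e,e>>,e>>> combines with [P g] of type e: type <<e,<<t,e>,<e,<e,<e,t>>>>>,<<<e,e>,<e,e>>,e>>.
[m [W [P g]]]: t and <<e,<<t,e>,<e,<e,<e,t>>>>>,<<<e,e>,<e,e>>,e>> cannot combine by function application — type clash.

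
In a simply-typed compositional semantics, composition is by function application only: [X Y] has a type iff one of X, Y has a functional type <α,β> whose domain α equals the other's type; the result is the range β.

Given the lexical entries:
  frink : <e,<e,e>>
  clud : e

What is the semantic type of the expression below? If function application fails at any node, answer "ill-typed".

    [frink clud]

<e,e>

[frink clud]: functor frink : <e,<e,e>>, argument clud : e; result <e,e>.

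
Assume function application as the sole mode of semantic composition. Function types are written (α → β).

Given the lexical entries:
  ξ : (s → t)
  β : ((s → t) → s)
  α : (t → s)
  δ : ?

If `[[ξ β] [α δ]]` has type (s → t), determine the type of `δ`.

At [[ξ β] [α δ]] (required: (s → t)): [ξ β] is s, which is not a function with range (s → t); hence [α δ] is the functor — type (s → (s → t)).
At [α δ] (required: (s → (s → t))): α is (t → s), which is not a function with range (s → (s → t)); hence δ is the functor — type ((t → s) → (s → (s → t))).

((t → s) → (s → (s → t)))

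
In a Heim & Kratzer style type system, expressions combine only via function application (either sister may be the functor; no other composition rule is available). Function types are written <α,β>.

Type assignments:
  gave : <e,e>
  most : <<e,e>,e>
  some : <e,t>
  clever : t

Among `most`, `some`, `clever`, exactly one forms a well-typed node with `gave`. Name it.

most — combines: most : <<e,e>,e> takes gave : <e,e> as argument, giving e.
some : <e,t> — does not combine with gave.
clever : t — does not combine with gave.

most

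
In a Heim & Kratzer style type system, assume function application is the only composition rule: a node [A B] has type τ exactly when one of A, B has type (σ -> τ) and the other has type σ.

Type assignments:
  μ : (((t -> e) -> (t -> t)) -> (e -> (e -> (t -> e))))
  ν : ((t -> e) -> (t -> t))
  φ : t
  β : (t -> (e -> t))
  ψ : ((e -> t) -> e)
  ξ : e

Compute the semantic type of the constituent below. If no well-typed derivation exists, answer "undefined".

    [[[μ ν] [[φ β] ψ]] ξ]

(t -> e)

[μ ν]: (((t -> e) -> (t -> t)) -> (e -> (e -> (t -> e)))) applied to ((t -> e) -> (t -> t)) yields (e -> (e -> (t -> e))).
[φ β]: (t -> (e -> t)) applied to t yields (e -> t).
[[φ β] ψ]: ((e -> t) -> e) applied to (e -> t) yields e.
[[μ ν] [[φ β] ψ]]: (e -> (e -> (t -> e))) applied to e yields (e -> (t -> e)).
[[[μ ν] [[φ β] ψ]] ξ]: (e -> (t -> e)) applied to e yields (t -> e).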